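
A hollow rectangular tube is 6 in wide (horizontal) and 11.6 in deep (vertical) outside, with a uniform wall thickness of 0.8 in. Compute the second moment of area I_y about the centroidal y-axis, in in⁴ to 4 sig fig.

Split into non-overlapping primitives; take the origin at the lower-left of the bounding box.
Outer rectangle: 6 × 11.6, A = 69.6 in², x = 3 in, Ī = 208.8 in⁴.
Inner void (subtracted): 4.4 × 10, A = 44 in², x = 3 in, Ī = 70.9867 in⁴.
By symmetry the centroid is at mid-width, x̄ = 3 in.
All pieces are centred on the centroidal y-axis, so I = ΣĪ (holes subtracted) = 137.813 in⁴.

I_y ≈ 137.8 in⁴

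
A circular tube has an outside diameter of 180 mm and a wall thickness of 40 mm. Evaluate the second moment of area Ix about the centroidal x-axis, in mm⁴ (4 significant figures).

Ix ≈ 4.662 × 10⁷ mm⁴

Treat the section as a set of non-overlapping primitives; coordinates are from the bounding-box lower-left.
Outer circle: ⌀180, A = 25446.9 mm², y = 90 mm, Ī = 51 529 974 mm⁴.
Bore (subtracted): ⌀100, A = 7853.98 mm², y = 90 mm, Ī = 4 908 739 mm⁴.
By symmetry the centroid is at mid-height, ȳ = 90 mm.
All pieces are centred on the centroidal x-axis, so I = ΣĪ (holes subtracted) = 46 621 235 mm⁴.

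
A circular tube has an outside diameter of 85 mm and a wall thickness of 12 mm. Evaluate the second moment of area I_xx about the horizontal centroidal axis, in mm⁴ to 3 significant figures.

I_xx ≈ 1.88 × 10⁶ mm⁴

Break the section into simple shapes (no overlaps), measuring from the bottom-left corner of the bounding box.
Outer circle: ⌀85, A = 5674.5 mm², y = 42.5 mm, Ī = 2 562 392 mm⁴.
Bore (subtracted): ⌀61, A = 2922.5 mm², y = 42.5 mm, Ī = 679 656 mm⁴.
By symmetry the centroid is at mid-height, ȳ = 42.5 mm.
All pieces are centred on the horizontal centroidal axis, so I = ΣĪ (holes subtracted) = 1 882 736 mm⁴.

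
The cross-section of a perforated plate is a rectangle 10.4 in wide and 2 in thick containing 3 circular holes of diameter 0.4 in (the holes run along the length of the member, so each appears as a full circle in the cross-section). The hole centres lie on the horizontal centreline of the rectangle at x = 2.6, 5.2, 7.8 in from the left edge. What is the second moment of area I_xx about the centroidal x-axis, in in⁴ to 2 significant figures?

Treat the section as a set of non-overlapping primitives; coordinates are from the bounding-box lower-left.
Plate: 10.4 × 2, A = 20.8 in², y = 1 in, Ī = 6.933 in⁴.
Hole 1 (subtracted): ⌀0.4, A = 0.1257 in², y = 1 in, Ī = 0.001257 in⁴.
Hole 2 (subtracted): ⌀0.4, A = 0.1257 in², y = 1 in, Ī = 0.001257 in⁴.
Hole 3 (subtracted): ⌀0.4, A = 0.1257 in², y = 1 in, Ī = 0.001257 in⁴.
By symmetry the centroid is at mid-height, ȳ = 1 in.
All pieces are centred on the centroidal x-axis, so I = ΣĪ (holes subtracted) = 6.93 in⁴.

I_xx ≈ 6.9 in⁴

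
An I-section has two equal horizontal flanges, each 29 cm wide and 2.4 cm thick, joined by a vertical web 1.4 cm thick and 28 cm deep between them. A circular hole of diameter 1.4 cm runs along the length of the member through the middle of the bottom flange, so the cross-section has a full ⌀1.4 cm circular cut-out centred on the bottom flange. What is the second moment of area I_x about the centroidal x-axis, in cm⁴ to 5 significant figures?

Treat the section as a set of non-overlapping primitives; coordinates are from the bounding-box lower-left.
Bottom flange: 29 × 2.4, A = 69.6 cm², y = 1.2 cm, Ī = 33.408 cm⁴.
Web: 1.4 × 28, A = 39.2 cm², y = 16.4 cm, Ī = 2561.067 cm⁴.
Top flange: 29 × 2.4, A = 69.6 cm², y = 31.6 cm, Ī = 33.408 cm⁴.
Hole (subtracted): ⌀1.4, A = 1.53938 cm², y = 1.2 cm, Ī = 0.1885741 cm⁴.
Centroid: ȳ = ΣA·y / ΣA = 16.5323 cm.
Transfer each piece to the centroidal x-axis using Ī + A·d² with d = y − 16.5323:
  bottom flange: d = -15.3323 cm → contributes +16394.93 cm⁴
  web: d = -0.1322996 cm → contributes +2561.753 cm⁴
  top flange: d = 15.0677 cm → contributes +15835.09 cm⁴
  hole: d = -15.3323 cm → contributes −362.0652 cm⁴
Total I = 34429.71 cm⁴.

I_x ≈ 3.4430 × 10⁴ cm⁴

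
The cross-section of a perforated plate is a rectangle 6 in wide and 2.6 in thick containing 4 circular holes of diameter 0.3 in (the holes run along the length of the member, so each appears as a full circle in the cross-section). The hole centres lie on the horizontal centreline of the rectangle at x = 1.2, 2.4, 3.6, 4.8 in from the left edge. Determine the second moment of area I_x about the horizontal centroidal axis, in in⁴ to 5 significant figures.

Break the section into simple shapes (no overlaps), measuring from the bottom-left corner of the bounding box.
Plate: 6 × 2.6, A = 15.6 in², y = 1.3 in, Ī = 8.788 in⁴.
Hole 1 (subtracted): ⌀0.3, A = 0.07068583 in², y = 1.3 in, Ī = 0.0003976078 in⁴.
Hole 2 (subtracted): ⌀0.3, A = 0.07068583 in², y = 1.3 in, Ī = 0.0003976078 in⁴.
Hole 3 (subtracted): ⌀0.3, A = 0.07068583 in², y = 1.3 in, Ī = 0.0003976078 in⁴.
Hole 4 (subtracted): ⌀0.3, A = 0.07068583 in², y = 1.3 in, Ī = 0.0003976078 in⁴.
By symmetry the centroid is at mid-height, ȳ = 1.3 in.
All pieces are centred on the horizontal centroidal axis, so I = ΣĪ (holes subtracted) = 8.78641 in⁴.

I_x ≈ 8.7864 in⁴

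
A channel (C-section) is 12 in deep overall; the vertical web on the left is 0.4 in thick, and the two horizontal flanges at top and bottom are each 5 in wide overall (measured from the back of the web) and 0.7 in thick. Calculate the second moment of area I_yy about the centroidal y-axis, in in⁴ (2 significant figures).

I_yy ≈ 29 in⁴

Decompose the section into non-overlapping parts with the origin at the bottom-left of its bounding rectangle.
Web: 0.4 × 12, A = 4.8 in², x = 0.2 in, Ī = 0.064 in⁴.
Top flange (beyond web): 4.6 × 0.7, A = 3.22 in², x = 2.7 in, Ī = 5.678 in⁴.
Bottom flange (beyond web): 4.6 × 0.7, A = 3.22 in², x = 2.7 in, Ī = 5.678 in⁴.
Centroid: x̄ = ΣA·x / ΣA = 1.632 in.
Transfer each piece to the centroidal y-axis using Ī + A·d² with d = x − 1.632:
  web: d = -1.432 in → contributes +9.912 in⁴
  top flange (beyond web): d = 1.068 in → contributes +9.348 in⁴
  bottom flange (beyond web): d = 1.068 in → contributes +9.348 in⁴
Total I = 28.61 in⁴.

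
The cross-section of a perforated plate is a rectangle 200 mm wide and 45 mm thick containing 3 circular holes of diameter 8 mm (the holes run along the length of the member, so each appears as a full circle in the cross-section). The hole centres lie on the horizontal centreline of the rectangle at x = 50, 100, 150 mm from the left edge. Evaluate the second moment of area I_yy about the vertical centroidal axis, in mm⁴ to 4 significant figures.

Break the section into simple shapes (no overlaps), measuring from the bottom-left corner of the bounding box.
Plate: 200 × 45, A = 9 000 mm², x = 100 mm, Ī = 30 000 000 mm⁴.
Hole 1 (subtracted): ⌀8, A = 50.2655 mm², x = 50 mm, Ī = 201.062 mm⁴.
Hole 2 (subtracted): ⌀8, A = 50.2655 mm², x = 100 mm, Ī = 201.062 mm⁴.
Hole 3 (subtracted): ⌀8, A = 50.2655 mm², x = 150 mm, Ī = 201.062 mm⁴.
By symmetry the centroid is at mid-width, x̄ = 100 mm.
Transfer each piece to the vertical centroidal axis using Ī + A·d² with d = x − 100:
  plate: d = 0 mm → contributes +30 000 000 mm⁴
  hole 1: d = -50 mm → contributes −125 865 mm⁴
  hole 2: d = 0 mm → contributes −201.062 mm⁴
  hole 3: d = 50 mm → contributes −125 865 mm⁴
Total I = 29 748 069 mm⁴.

I_yy ≈ 2.975 × 10⁷ mm⁴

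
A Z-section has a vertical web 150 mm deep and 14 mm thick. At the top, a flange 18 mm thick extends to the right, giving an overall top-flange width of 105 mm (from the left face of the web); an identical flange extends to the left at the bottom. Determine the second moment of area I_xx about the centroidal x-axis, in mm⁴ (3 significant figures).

I_xx ≈ 1.83 × 10⁷ mm⁴

Break the section into simple shapes (no overlaps), measuring from the bottom-left corner of the bounding box.
Web: 14 × 150, A = 2 100 mm², y = 75 mm, Ī = 3 937 500 mm⁴.
Top flange (beyond web): 91 × 18, A = 1 638 mm², y = 141 mm, Ī = 44 226 mm⁴.
Bottom flange (beyond web): 91 × 18, A = 1 638 mm², y = 9 mm, Ī = 44 226 mm⁴.
Centroid: ȳ = ΣA·y / ΣA = 75 mm.
Transfer each piece to the centroidal x-axis using Ī + A·d² with d = y − 75:
  web: d = 0 mm → contributes +3 937 500 mm⁴
  top flange (beyond web): d = 66 mm → contributes +7 179 354 mm⁴
  bottom flange (beyond web): d = -66 mm → contributes +7 179 354 mm⁴
Total I = 18 296 208 mm⁴.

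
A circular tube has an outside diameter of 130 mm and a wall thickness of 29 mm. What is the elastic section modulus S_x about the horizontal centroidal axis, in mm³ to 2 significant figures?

Break the section into simple shapes (no overlaps), measuring from the bottom-left corner of the bounding box.
Outer circle: ⌀130, A = 13 273 mm², y = 65 mm, Ī = 14 019 848 mm⁴.
Bore (subtracted): ⌀72, A = 4 072 mm², y = 65 mm, Ī = 1 319 167 mm⁴.
By symmetry the centroid is at mid-height, ȳ = 65 mm.
All pieces are centred on the horizontal centroidal axis, so I = ΣĪ (holes subtracted) = 12 700 681 mm⁴.
Extreme fibre distance c = 65 mm; S = I/c = 195 395 mm³.

S_x ≈ 2.0 × 10⁵ mm³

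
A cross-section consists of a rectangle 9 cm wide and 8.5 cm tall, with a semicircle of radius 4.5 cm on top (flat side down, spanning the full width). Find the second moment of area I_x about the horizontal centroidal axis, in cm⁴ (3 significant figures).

I_x ≈ 1360 cm⁴

Treat the section as a set of non-overlapping primitives; coordinates are from the bounding-box lower-left.
Rectangular body: 9 × 8.5, A = 76.5 cm², y = 4.25 cm, Ī = 460.59 cm⁴.
Semicircular cap: semicircle r = 4.5, A = 31.809 cm², y = 10.41 cm, Ī = 45.007 cm⁴.
Centroid: ȳ = ΣA·y / ΣA = 6.0591 cm.
Transfer each piece to the horizontal centroidal axis using Ī + A·d² with d = y − 6.0591:
  rectangular body: d = -1.8091 cm → contributes +710.95 cm⁴
  semicircular cap: d = 4.3508 cm → contributes +647.13 cm⁴
Total I = 1358.1 cm⁴.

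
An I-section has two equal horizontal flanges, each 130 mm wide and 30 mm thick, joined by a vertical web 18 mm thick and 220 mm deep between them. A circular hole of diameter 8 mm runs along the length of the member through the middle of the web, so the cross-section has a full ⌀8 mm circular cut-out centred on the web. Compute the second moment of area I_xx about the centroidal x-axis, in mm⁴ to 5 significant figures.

I_xx ≈ 1.3843 × 10⁸ mm⁴

Treat the section as a set of non-overlapping primitives; coordinates are from the bounding-box lower-left.
Bottom flange: 130 × 30, A = 3 900 mm², y = 15 mm, Ī = 292 500 mm⁴.
Web: 18 × 220, A = 3 960 mm², y = 140 mm, Ī = 15 972 000 mm⁴.
Top flange: 130 × 30, A = 3 900 mm², y = 265 mm, Ī = 292 500 mm⁴.
Hole (subtracted): ⌀8, A = 50.26548 mm², y = 140 mm, Ī = 201.0619 mm⁴.
By symmetry the centroid is at mid-height, ȳ = 140 mm.
Transfer each piece to the centroidal x-axis using Ī + A·d² with d = y − 140:
  bottom flange: d = -125 mm → contributes +61 230 000 mm⁴
  web: d = 0 mm → contributes +15 972 000 mm⁴
  top flange: d = 125 mm → contributes +61 230 000 mm⁴
  hole: d = 0 mm → contributes −201.0619 mm⁴
Total I = 138 431 799 mm⁴.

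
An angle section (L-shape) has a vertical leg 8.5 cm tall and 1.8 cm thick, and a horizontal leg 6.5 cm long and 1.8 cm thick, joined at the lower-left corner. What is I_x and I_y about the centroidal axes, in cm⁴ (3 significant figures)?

Decompose the section into non-overlapping parts with the origin at the bottom-left of its bounding rectangle.
Vertical leg: 1.8 × 8.5, A = 15.3 cm², y = 4.25 cm, Ī = 92.119 cm⁴.
Horizontal leg (remainder): 4.7 × 1.8, A = 8.46 cm², y = 0.9 cm, Ī = 2.2842 cm⁴.
Centroid: ȳ = ΣA·y / ΣA = 3.0572 cm.
Transfer each piece to the centroidal x-axis using Ī + A·d² with d = y − 3.0572:
  vertical leg: d = 1.1928 cm → contributes +113.89 cm⁴
  horizontal leg (remainder): d = -2.1572 cm → contributes +41.653 cm⁴
Total I = 155.54 cm⁴.
For the y-axis: x̄ = 2.0572 cm.
Repeating about the centroidal y-axis gives I_y = 77.246 cm⁴.

I_x ≈ 156 cm⁴, I_y ≈ 77.2 cm⁴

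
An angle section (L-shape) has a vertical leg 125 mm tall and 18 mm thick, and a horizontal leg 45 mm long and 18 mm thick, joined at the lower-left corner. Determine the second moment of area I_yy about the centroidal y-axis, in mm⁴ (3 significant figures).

I_yy ≈ 2.93 × 10⁵ mm⁴

Treat the section as a set of non-overlapping primitives; coordinates are from the bounding-box lower-left.
Vertical leg: 18 × 125, A = 2 250 mm², x = 9 mm, Ī = 60 750 mm⁴.
Horizontal leg (remainder): 27 × 18, A = 486 mm², x = 31.5 mm, Ī = 29 525 mm⁴.
Centroid: x̄ = ΣA·x / ΣA = 12.997 mm.
Transfer each piece to the centroidal y-axis using Ī + A·d² with d = x − 12.997:
  vertical leg: d = -3.9967 mm → contributes +96 691 mm⁴
  horizontal leg (remainder): d = 18.503 mm → contributes +195 917 mm⁴
Total I = 292 608 mm⁴.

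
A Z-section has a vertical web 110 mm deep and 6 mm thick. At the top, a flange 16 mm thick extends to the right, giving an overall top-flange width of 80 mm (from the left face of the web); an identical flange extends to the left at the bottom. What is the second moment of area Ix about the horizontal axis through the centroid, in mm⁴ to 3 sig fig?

Ix ≈ 5.95 × 10⁶ mm⁴

Split into non-overlapping primitives; take the origin at the lower-left of the bounding box.
Web: 6 × 110, A = 660 mm², y = 55 mm, Ī = 665 500 mm⁴.
Top flange (beyond web): 74 × 16, A = 1 184 mm², y = 102 mm, Ī = 25 259 mm⁴.
Bottom flange (beyond web): 74 × 16, A = 1 184 mm², y = 8 mm, Ī = 25 259 mm⁴.
Centroid: ȳ = ΣA·y / ΣA = 55 mm.
Transfer each piece to the horizontal axis through the centroid using Ī + A·d² with d = y − 55:
  web: d = 0 mm → contributes +665 500 mm⁴
  top flange (beyond web): d = 47 mm → contributes +2 640 715 mm⁴
  bottom flange (beyond web): d = -47 mm → contributes +2 640 715 mm⁴
Total I = 5 946 929 mm⁴.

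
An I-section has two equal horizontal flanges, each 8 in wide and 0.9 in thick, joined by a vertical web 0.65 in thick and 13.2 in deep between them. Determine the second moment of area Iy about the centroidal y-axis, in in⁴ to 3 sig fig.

Treat the section as a set of non-overlapping primitives; coordinates are from the bounding-box lower-left.
Bottom flange: 8 × 0.9, A = 7.2 in², x = 4 in, Ī = 38.4 in⁴.
Web: 0.65 × 13.2, A = 8.58 in², x = 4 in, Ī = 0.30209 in⁴.
Top flange: 8 × 0.9, A = 7.2 in², x = 4 in, Ī = 38.4 in⁴.
By symmetry the centroid is at mid-width, x̄ = 4 in.
All pieces are centred on the centroidal y-axis, so I = ΣĪ = 77.102 in⁴.

Iy ≈ 77.1 in⁴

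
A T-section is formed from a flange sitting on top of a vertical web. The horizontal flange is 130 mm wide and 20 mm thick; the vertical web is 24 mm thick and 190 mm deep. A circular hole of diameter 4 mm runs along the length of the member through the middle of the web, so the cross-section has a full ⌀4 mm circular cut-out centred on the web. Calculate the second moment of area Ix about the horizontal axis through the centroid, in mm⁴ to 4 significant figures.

Break the section into simple shapes (no overlaps), measuring from the bottom-left corner of the bounding box.
Flange: 130 × 20, A = 2 600 mm², y = 200 mm, Ī = 86666.7 mm⁴.
Web: 24 × 190, A = 4 560 mm², y = 95 mm, Ī = 13 718 000 mm⁴.
Hole (subtracted): ⌀4, A = 12.5664 mm², y = 95 mm, Ī = 12.5664 mm⁴.
Centroid: ȳ = ΣA·y / ΣA = 133.196 mm.
Transfer each piece to the horizontal axis through the centroid using Ī + A·d² with d = y − 133.196:
  flange: d = 66.8045 mm → contributes +11 690 044 mm⁴
  web: d = -38.1955 mm → contributes +20 370 576 mm⁴
  hole: d = -38.1955 mm → contributes −18345.6 mm⁴
Total I = 32 042 275 mm⁴.

Ix ≈ 3.204 × 10⁷ mm⁴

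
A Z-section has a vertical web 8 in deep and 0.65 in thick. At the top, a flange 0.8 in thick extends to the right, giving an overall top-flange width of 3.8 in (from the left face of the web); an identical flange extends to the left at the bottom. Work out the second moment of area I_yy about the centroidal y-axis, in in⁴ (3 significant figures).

Treat the section as a set of non-overlapping primitives; coordinates are from the bounding-box lower-left.
Web: 0.65 × 8, A = 5.2 in², x = 3.475 in, Ī = 0.18308 in⁴.
Top flange (beyond web): 3.15 × 0.8, A = 2.52 in², x = 5.375 in, Ī = 2.0837 in⁴.
Bottom flange (beyond web): 3.15 × 0.8, A = 2.52 in², x = 1.575 in, Ī = 2.0837 in⁴.
Centroid: x̄ = ΣA·x / ΣA = 3.475 in.
Transfer each piece to the centroidal y-axis using Ī + A·d² with d = x − 3.475:
  web: d = 0 in → contributes +0.18308 in⁴
  top flange (beyond web): d = 1.9 in → contributes +11.181 in⁴
  bottom flange (beyond web): d = -1.9 in → contributes +11.181 in⁴
Total I = 22.545 in⁴.

I_yy ≈ 22.5 in⁴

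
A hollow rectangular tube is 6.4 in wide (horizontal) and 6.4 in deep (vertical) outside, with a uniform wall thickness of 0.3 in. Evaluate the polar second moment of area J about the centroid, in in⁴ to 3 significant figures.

Decompose the section into non-overlapping parts with the origin at the bottom-left of its bounding rectangle.
Outer rectangle: 6.4 × 6.4, A = 40.96 in², y = 3.2 in, Ī = 139.81 in⁴.
Inner void (subtracted): 5.8 × 5.8, A = 33.64 in², y = 3.2 in, Ī = 94.304 in⁴.
By symmetry the centroid is at mid-height, ȳ = 3.2 in.
All pieces are centred on the centroidal x-axis, so I = ΣĪ (holes subtracted) = 45.506 in⁴.
Repeating about the centroidal y-axis gives I_y = 45.506 in⁴.
Polar second moment: J = I_x + I_y = 91.012 in⁴.

J ≈ 91.0 in⁴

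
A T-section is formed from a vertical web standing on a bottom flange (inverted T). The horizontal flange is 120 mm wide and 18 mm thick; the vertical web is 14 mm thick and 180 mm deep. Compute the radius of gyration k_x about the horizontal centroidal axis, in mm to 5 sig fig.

k_x ≈ 62.466 mm

Treat the section as a set of non-overlapping primitives; coordinates are from the bounding-box lower-left.
Flange: 120 × 18, A = 2 160 mm², y = 9 mm, Ī = 58 320 mm⁴.
Web: 14 × 180, A = 2 520 mm², y = 108 mm, Ī = 6 804 000 mm⁴.
Centroid: ȳ = ΣA·y / ΣA = 62.30769 mm.
Transfer each piece to the horizontal centroidal axis using Ī + A·d² with d = y − 62.30769:
  flange: d = -53.30769 mm → contributes +6 196 414 mm⁴
  web: d = 45.69231 mm → contributes +12 065 223 mm⁴
Total I = 18 261 637 mm⁴.
Radius of gyration: k = √(I/A) = √(18 261 637 / 4 680) = 62.46646 mm.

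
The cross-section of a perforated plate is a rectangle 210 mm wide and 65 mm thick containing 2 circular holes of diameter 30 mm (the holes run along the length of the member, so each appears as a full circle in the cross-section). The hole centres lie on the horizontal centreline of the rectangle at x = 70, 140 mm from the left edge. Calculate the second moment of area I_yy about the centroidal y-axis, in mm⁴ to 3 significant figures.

I_yy ≈ 4.84 × 10⁷ mm⁴

Decompose the section into non-overlapping parts with the origin at the bottom-left of its bounding rectangle.
Plate: 210 × 65, A = 13 650 mm², x = 105 mm, Ī = 50 163 750 mm⁴.
Hole 1 (subtracted): ⌀30, A = 706.86 mm², x = 70 mm, Ī = 39 761 mm⁴.
Hole 2 (subtracted): ⌀30, A = 706.86 mm², x = 140 mm, Ī = 39 761 mm⁴.
By symmetry the centroid is at mid-width, x̄ = 105 mm.
Transfer each piece to the centroidal y-axis using Ī + A·d² with d = x − 105:
  plate: d = 0 mm → contributes +50 163 750 mm⁴
  hole 1: d = -35 mm → contributes −905 662 mm⁴
  hole 2: d = 35 mm → contributes −905 662 mm⁴
Total I = 48 352 425 mm⁴.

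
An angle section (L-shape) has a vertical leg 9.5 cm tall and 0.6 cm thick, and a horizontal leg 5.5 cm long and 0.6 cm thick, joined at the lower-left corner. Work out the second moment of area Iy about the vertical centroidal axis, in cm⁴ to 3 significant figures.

Split into non-overlapping primitives; take the origin at the lower-left of the bounding box.
Vertical leg: 0.6 × 9.5, A = 5.7 cm², x = 0.3 cm, Ī = 0.171 cm⁴.
Horizontal leg (remainder): 4.9 × 0.6, A = 2.94 cm², x = 3.05 cm, Ī = 5.8825 cm⁴.
Centroid: x̄ = ΣA·x / ΣA = 1.2358 cm.
Transfer each piece to the vertical centroidal axis using Ī + A·d² with d = x − 1.2358:
  vertical leg: d = -0.93576 cm → contributes +5.1622 cm⁴
  horizontal leg (remainder): d = 1.8142 cm → contributes +15.559 cm⁴
Total I = 20.722 cm⁴.

Iy ≈ 20.7 cm⁴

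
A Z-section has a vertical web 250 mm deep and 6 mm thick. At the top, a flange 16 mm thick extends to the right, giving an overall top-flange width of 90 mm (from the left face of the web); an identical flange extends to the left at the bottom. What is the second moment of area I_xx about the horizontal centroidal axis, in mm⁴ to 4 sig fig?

I_xx ≈ 4.467 × 10⁷ mm⁴

Treat the section as a set of non-overlapping primitives; coordinates are from the bounding-box lower-left.
Web: 6 × 250, A = 1 500 mm², y = 125 mm, Ī = 7 812 500 mm⁴.
Top flange (beyond web): 84 × 16, A = 1 344 mm², y = 242 mm, Ī = 28 672 mm⁴.
Bottom flange (beyond web): 84 × 16, A = 1 344 mm², y = 8 mm, Ī = 28 672 mm⁴.
Centroid: ȳ = ΣA·y / ΣA = 125 mm.
Transfer each piece to the horizontal centroidal axis using Ī + A·d² with d = y − 125:
  web: d = 0 mm → contributes +7 812 500 mm⁴
  top flange (beyond web): d = 117 mm → contributes +18 426 688 mm⁴
  bottom flange (beyond web): d = -117 mm → contributes +18 426 688 mm⁴
Total I = 44 665 876 mm⁴.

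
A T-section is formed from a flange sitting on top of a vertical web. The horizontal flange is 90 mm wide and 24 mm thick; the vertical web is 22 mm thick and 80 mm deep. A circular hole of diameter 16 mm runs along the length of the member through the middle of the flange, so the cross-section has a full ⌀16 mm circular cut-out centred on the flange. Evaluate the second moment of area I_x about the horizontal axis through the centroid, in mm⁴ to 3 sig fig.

Split into non-overlapping primitives; take the origin at the lower-left of the bounding box.
Flange: 90 × 24, A = 2 160 mm², y = 92 mm, Ī = 103 680 mm⁴.
Web: 22 × 80, A = 1 760 mm², y = 40 mm, Ī = 938 667 mm⁴.
Hole (subtracted): ⌀16, A = 201.06 mm², y = 92 mm, Ī = 3 217 mm⁴.
Centroid: ȳ = ΣA·y / ΣA = 67.391 mm.
Transfer each piece to the horizontal axis through the centroid using Ī + A·d² with d = y − 67.391:
  flange: d = 24.609 mm → contributes +1 411 801 mm⁴
  web: d = -27.391 mm → contributes +2 259 119 mm⁴
  hole: d = 24.609 mm → contributes −124 982 mm⁴
Total I = 3 545 938 mm⁴.

I_x ≈ 3.55 × 10⁶ mm⁴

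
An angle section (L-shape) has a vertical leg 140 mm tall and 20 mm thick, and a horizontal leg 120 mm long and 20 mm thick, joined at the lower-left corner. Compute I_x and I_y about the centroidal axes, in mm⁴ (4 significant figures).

Break the section into simple shapes (no overlaps), measuring from the bottom-left corner of the bounding box.
Vertical leg: 20 × 140, A = 2 800 mm², y = 70 mm, Ī = 4 573 333 mm⁴.
Horizontal leg (remainder): 100 × 20, A = 2 000 mm², y = 10 mm, Ī = 66666.7 mm⁴.
Centroid: ȳ = ΣA·y / ΣA = 45 mm.
Transfer each piece to the centroidal x-axis using Ī + A·d² with d = y − 45:
  vertical leg: d = 25 mm → contributes +6 323 333 mm⁴
  horizontal leg (remainder): d = -35 mm → contributes +2 516 667 mm⁴
Total I = 8 840 000 mm⁴.
For the y-axis: x̄ = 35 mm.
Repeating about the centroidal y-axis gives I_y = 5 960 000 mm⁴.

I_x ≈ 8.840 × 10⁶ mm⁴, I_y ≈ 5.960 × 10⁶ mm⁴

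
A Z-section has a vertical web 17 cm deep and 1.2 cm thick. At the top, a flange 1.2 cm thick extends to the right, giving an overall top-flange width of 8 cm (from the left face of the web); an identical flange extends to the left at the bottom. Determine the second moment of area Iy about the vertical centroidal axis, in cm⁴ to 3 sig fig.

Break the section into simple shapes (no overlaps), measuring from the bottom-left corner of the bounding box.
Web: 1.2 × 17, A = 20.4 cm², x = 7.4 cm, Ī = 2.448 cm⁴.
Top flange (beyond web): 6.8 × 1.2, A = 8.16 cm², x = 11.4 cm, Ī = 31.443 cm⁴.
Bottom flange (beyond web): 6.8 × 1.2, A = 8.16 cm², x = 3.4 cm, Ī = 31.443 cm⁴.
Centroid: x̄ = ΣA·x / ΣA = 7.4 cm.
Transfer each piece to the vertical centroidal axis using Ī + A·d² with d = x − 7.4:
  web: d = 0 cm → contributes +2.448 cm⁴
  top flange (beyond web): d = 4 cm → contributes +162 cm⁴
  bottom flange (beyond web): d = -4 cm → contributes +162 cm⁴
Total I = 326.45 cm⁴.

Iy ≈ 326 cm⁴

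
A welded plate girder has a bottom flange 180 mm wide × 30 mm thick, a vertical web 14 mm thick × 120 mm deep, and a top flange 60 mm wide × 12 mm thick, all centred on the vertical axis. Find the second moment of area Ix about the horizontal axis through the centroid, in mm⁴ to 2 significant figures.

Break the section into simple shapes (no overlaps), measuring from the bottom-left corner of the bounding box.
Bottom plate: 180 × 30, A = 5 400 mm², y = 15 mm, Ī = 405 000 mm⁴.
Web plate: 14 × 120, A = 1 680 mm², y = 90 mm, Ī = 2 016 000 mm⁴.
Top plate: 60 × 12, A = 720 mm², y = 156 mm, Ī = 8 640 mm⁴.
Centroid: ȳ = ΣA·y / ΣA = 44.17 mm.
Transfer each piece to the horizontal axis through the centroid using Ī + A·d² with d = y − 44.17:
  bottom plate: d = -29.17 mm → contributes +4 999 558 mm⁴
  web plate: d = 45.83 mm → contributes +5 544 772 mm⁴
  top plate: d = 111.8 mm → contributes +9 013 047 mm⁴
Total I = 19 557 377 mm⁴.

Ix ≈ 2.0 × 10⁷ mm⁴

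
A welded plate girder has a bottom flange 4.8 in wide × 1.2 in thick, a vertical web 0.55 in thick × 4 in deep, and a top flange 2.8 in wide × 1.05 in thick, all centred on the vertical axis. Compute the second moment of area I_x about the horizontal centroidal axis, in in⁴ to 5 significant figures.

I_x ≈ 56.344 in⁴

Decompose the section into non-overlapping parts with the origin at the bottom-left of its bounding rectangle.
Bottom plate: 4.8 × 1.2, A = 5.76 in², y = 0.6 in, Ī = 0.6912 in⁴.
Web plate: 0.55 × 4, A = 2.2 in², y = 3.2 in, Ī = 2.933333 in⁴.
Top plate: 2.8 × 1.05, A = 2.94 in², y = 5.725 in, Ī = 0.2701125 in⁴.
Centroid: ȳ = ΣA·y / ΣA = 2.50711 in.
Transfer each piece to the horizontal centroidal axis using Ī + A·d² with d = y − 2.50711:
  bottom plate: d = -1.90711 in → contributes +21.64072 in⁴
  web plate: d = 0.6928899 in → contributes +3.989545 in⁴
  top plate: d = 3.21789 in → contributes +30.71327 in⁴
Total I = 56.34353 in⁴.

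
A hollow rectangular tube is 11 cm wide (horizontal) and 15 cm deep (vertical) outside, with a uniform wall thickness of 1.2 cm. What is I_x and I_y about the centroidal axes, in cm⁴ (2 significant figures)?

Treat the section as a set of non-overlapping primitives; coordinates are from the bounding-box lower-left.
Outer rectangle: 11 × 15, A = 165 cm², y = 7.5 cm, Ī = 3 094 cm⁴.
Inner void (subtracted): 8.6 × 12.6, A = 108.4 cm², y = 7.5 cm, Ī = 1 434 cm⁴.
By symmetry the centroid is at mid-height, ȳ = 7.5 cm.
All pieces are centred on the centroidal x-axis, so I = ΣĪ (holes subtracted) = 1 660 cm⁴.
Repeating about the centroidal y-axis gives I_y = 995.9 cm⁴.

I_x ≈ 1700 cm⁴, I_y ≈ 1000 cm⁴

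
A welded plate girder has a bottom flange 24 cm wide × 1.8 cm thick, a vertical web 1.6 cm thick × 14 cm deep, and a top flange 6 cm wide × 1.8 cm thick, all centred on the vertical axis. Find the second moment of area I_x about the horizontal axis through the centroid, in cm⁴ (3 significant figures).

I_x ≈ 2890 cm⁴

Split into non-overlapping primitives; take the origin at the lower-left of the bounding box.
Bottom plate: 24 × 1.8, A = 43.2 cm², y = 0.9 cm, Ī = 11.664 cm⁴.
Web plate: 1.6 × 14, A = 22.4 cm², y = 8.8 cm, Ī = 365.87 cm⁴.
Top plate: 6 × 1.8, A = 10.8 cm², y = 16.7 cm, Ī = 2.916 cm⁴.
Centroid: ȳ = ΣA·y / ΣA = 5.4497 cm.
Transfer each piece to the horizontal axis through the centroid using Ī + A·d² with d = y − 5.4497:
  bottom plate: d = -4.5497 cm → contributes +905.91 cm⁴
  web plate: d = 3.3503 cm → contributes +617.29 cm⁴
  top plate: d = 11.25 cm → contributes +1369.9 cm⁴
Total I = 2893.1 cm⁴.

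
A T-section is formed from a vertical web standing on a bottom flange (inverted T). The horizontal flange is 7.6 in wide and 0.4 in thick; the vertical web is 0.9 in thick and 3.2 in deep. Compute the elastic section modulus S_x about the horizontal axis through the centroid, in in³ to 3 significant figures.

Split into non-overlapping primitives; take the origin at the lower-left of the bounding box.
Flange: 7.6 × 0.4, A = 3.04 in², y = 0.2 in, Ī = 0.040533 in⁴.
Web: 0.9 × 3.2, A = 2.88 in², y = 2 in, Ī = 2.4576 in⁴.
Centroid: ȳ = ΣA·y / ΣA = 1.0757 in.
Transfer each piece to the horizontal axis through the centroid using Ī + A·d² with d = y − 1.0757:
  flange: d = -0.87568 in → contributes +2.3716 in⁴
  web: d = 0.92432 in → contributes +4.9182 in⁴
Total I = 7.2898 in⁴.
Extreme fibre distance c = 2.5243 in; S = I/c = 2.8878 in³.

S_x ≈ 2.89 in³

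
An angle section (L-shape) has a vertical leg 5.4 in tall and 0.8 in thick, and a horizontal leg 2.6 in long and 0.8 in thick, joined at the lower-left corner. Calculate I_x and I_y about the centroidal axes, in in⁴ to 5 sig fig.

I_x ≈ 16.288 in⁴, I_y ≈ 2.4444 in⁴

Split into non-overlapping primitives; take the origin at the lower-left of the bounding box.
Vertical leg: 0.8 × 5.4, A = 4.32 in², y = 2.7 in, Ī = 10.4976 in⁴.
Horizontal leg (remainder): 1.8 × 0.8, A = 1.44 in², y = 0.4 in, Ī = 0.0768 in⁴.
Centroid: ȳ = ΣA·y / ΣA = 2.125 in.
Transfer each piece to the centroidal x-axis using Ī + A·d² with d = y − 2.125:
  vertical leg: d = 0.575 in → contributes +11.9259 in⁴
  horizontal leg (remainder): d = -1.725 in → contributes +4.3617 in⁴
Total I = 16.2876 in⁴.
For the y-axis: x̄ = 0.725 in.
Repeating about the centroidal y-axis gives I_y = 2.4444 in⁴.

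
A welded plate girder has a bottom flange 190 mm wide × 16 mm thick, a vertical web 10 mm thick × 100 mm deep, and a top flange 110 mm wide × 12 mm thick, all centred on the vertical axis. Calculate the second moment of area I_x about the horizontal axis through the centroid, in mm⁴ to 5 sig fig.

Break the section into simple shapes (no overlaps), measuring from the bottom-left corner of the bounding box.
Bottom plate: 190 × 16, A = 3 040 mm², y = 8 mm, Ī = 64853.33 mm⁴.
Web plate: 10 × 100, A = 1 000 mm², y = 66 mm, Ī = 833333.3 mm⁴.
Top plate: 110 × 12, A = 1 320 mm², y = 122 mm, Ī = 15 840 mm⁴.
Centroid: ȳ = ΣA·y / ΣA = 46.89552 mm.
Transfer each piece to the horizontal axis through the centroid using Ī + A·d² with d = y − 46.89552:
  bottom plate: d = -38.89552 mm → contributes +4 663 953 mm⁴
  web plate: d = 19.10448 mm → contributes +1 198 314 mm⁴
  top plate: d = 75.10448 mm → contributes +7 461 541 mm⁴
Total I = 13 323 808 mm⁴.

I_x ≈ 1.3324 × 10⁷ mm⁴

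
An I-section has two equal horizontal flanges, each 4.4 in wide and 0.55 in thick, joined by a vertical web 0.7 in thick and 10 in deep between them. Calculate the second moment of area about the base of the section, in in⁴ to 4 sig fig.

Break the section into simple shapes (no overlaps), measuring from the bottom-left corner of the bounding box.
Bottom flange: 4.4 × 0.55, A = 2.42 in², y = 0.275 in, Ī = 0.0610042 in⁴.
Web: 0.7 × 10, A = 7 in², y = 5.55 in, Ī = 58.3333 in⁴.
Top flange: 4.4 × 0.55, A = 2.42 in², y = 10.825 in, Ī = 0.0610042 in⁴.
Transfer each piece to the bottom edge using Ī + A·d² with d = y − 0:
  bottom flange: d = 0.275 in → contributes +0.244017 in⁴
  web: d = 5.55 in → contributes +273.951 in⁴
  top flange: d = 10.825 in → contributes +283.638 in⁴
Total I = 557.833 in⁴.

I_base ≈ 557.8 in⁴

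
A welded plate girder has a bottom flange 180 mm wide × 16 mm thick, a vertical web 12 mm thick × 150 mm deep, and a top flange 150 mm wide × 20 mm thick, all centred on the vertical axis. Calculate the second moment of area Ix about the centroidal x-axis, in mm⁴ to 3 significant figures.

Treat the section as a set of non-overlapping primitives; coordinates are from the bounding-box lower-left.
Bottom plate: 180 × 16, A = 2 880 mm², y = 8 mm, Ī = 61 440 mm⁴.
Web plate: 12 × 150, A = 1 800 mm², y = 91 mm, Ī = 3 375 000 mm⁴.
Top plate: 150 × 20, A = 3 000 mm², y = 176 mm, Ī = 100 000 mm⁴.
Centroid: ȳ = ΣA·y / ΣA = 93.078 mm.
Transfer each piece to the centroidal x-axis using Ī + A·d² with d = y − 93.078:
  bottom plate: d = -85.078 mm → contributes +20 907 708 mm⁴
  web plate: d = -2.0781 mm → contributes +3 382 773 mm⁴
  top plate: d = 82.922 mm → contributes +20 728 112 mm⁴
Total I = 45 018 593 mm⁴.

Ix ≈ 4.50 × 10⁷ mm⁴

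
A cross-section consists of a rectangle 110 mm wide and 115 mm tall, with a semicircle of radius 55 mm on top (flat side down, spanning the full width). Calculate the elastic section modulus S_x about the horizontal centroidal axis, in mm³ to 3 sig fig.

S_x ≈ 4.15 × 10⁵ mm³

Break the section into simple shapes (no overlaps), measuring from the bottom-left corner of the bounding box.
Rectangular body: 110 × 115, A = 12 650 mm², y = 57.5 mm, Ī = 13 941 354 mm⁴.
Semicircular cap: semicircle r = 55, A = 4751.7 mm², y = 138.34 mm, Ī = 1 004 345 mm⁴.
Centroid: ȳ = ΣA·y / ΣA = 79.575 mm.
Transfer each piece to the horizontal centroidal axis using Ī + A·d² with d = y − 79.575:
  rectangular body: d = -22.075 mm → contributes +20 105 624 mm⁴
  semicircular cap: d = 58.768 mm → contributes +17 415 037 mm⁴
Total I = 37 520 660 mm⁴.
Extreme fibre distance c = 90.425 mm; S = I/c = 414 936 mm³.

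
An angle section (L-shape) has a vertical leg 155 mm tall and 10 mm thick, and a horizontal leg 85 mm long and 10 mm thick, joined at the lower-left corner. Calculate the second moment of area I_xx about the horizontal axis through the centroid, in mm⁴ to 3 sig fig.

Treat the section as a set of non-overlapping primitives; coordinates are from the bounding-box lower-left.
Vertical leg: 10 × 155, A = 1 550 mm², y = 77.5 mm, Ī = 3 103 229 mm⁴.
Horizontal leg (remainder): 75 × 10, A = 750 mm², y = 5 mm, Ī = 6 250 mm⁴.
Centroid: ȳ = ΣA·y / ΣA = 53.859 mm.
Transfer each piece to the horizontal axis through the centroid using Ī + A·d² with d = y − 53.859:
  vertical leg: d = 23.641 mm → contributes +3 969 542 mm⁴
  horizontal leg (remainder): d = -48.859 mm → contributes +1 796 629 mm⁴
Total I = 5 766 171 mm⁴.

I_xx ≈ 5.77 × 10⁶ mm⁴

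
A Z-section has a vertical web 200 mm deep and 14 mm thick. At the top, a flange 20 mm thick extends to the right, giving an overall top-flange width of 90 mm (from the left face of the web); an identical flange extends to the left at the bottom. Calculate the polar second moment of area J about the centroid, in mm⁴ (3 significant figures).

J ≈ 4.17 × 10⁷ mm⁴

Treat the section as a set of non-overlapping primitives; coordinates are from the bounding-box lower-left.
Web: 14 × 200, A = 2 800 mm², y = 100 mm, Ī = 9 333 333 mm⁴.
Top flange (beyond web): 76 × 20, A = 1 520 mm², y = 190 mm, Ī = 50 667 mm⁴.
Bottom flange (beyond web): 76 × 20, A = 1 520 mm², y = 10 mm, Ī = 50 667 mm⁴.
Centroid: ȳ = ΣA·y / ΣA = 100 mm.
Transfer each piece to the centroidal x-axis using Ī + A·d² with d = y − 100:
  web: d = 0 mm → contributes +9 333 333 mm⁴
  top flange (beyond web): d = 90 mm → contributes +12 362 667 mm⁴
  bottom flange (beyond web): d = -90 mm → contributes +12 362 667 mm⁴
Total I = 34 058 667 mm⁴.
For the y-axis: x̄ = 83 mm.
Repeating about the centroidal y-axis gives I_y = 7 664 987 mm⁴.
Polar second moment: J = I_x + I_y = 41 723 653 mm⁴.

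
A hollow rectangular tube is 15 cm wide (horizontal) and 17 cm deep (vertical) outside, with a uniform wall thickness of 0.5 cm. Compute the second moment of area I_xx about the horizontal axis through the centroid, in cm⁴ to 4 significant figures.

Decompose the section into non-overlapping parts with the origin at the bottom-left of its bounding rectangle.
Outer rectangle: 15 × 17, A = 255 cm², y = 8.5 cm, Ī = 6141.25 cm⁴.
Inner void (subtracted): 14 × 16, A = 224 cm², y = 8.5 cm, Ī = 4778.67 cm⁴.
By symmetry the centroid is at mid-height, ȳ = 8.5 cm.
All pieces are centred on the horizontal axis through the centroid, so I = ΣĪ (holes subtracted) = 1362.58 cm⁴.

I_xx ≈ 1363 cm⁴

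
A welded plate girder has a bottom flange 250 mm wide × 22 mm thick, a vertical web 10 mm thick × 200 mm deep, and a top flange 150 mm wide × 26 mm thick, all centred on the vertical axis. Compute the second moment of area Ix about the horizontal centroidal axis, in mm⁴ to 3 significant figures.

Break the section into simple shapes (no overlaps), measuring from the bottom-left corner of the bounding box.
Bottom plate: 250 × 22, A = 5 500 mm², y = 11 mm, Ī = 221 833 mm⁴.
Web plate: 10 × 200, A = 2 000 mm², y = 122 mm, Ī = 6 666 667 mm⁴.
Top plate: 150 × 26, A = 3 900 mm², y = 235 mm, Ī = 219 700 mm⁴.
Centroid: ȳ = ΣA·y / ΣA = 107.11 mm.
Transfer each piece to the horizontal centroidal axis using Ī + A·d² with d = y − 107.11:
  bottom plate: d = -96.105 mm → contributes +51 021 052 mm⁴
  web plate: d = 14.895 mm → contributes +7 110 373 mm⁴
  top plate: d = 127.89 mm → contributes +64 012 248 mm⁴
Total I = 122 143 674 mm⁴.

Ix ≈ 1.22 × 10⁸ mm⁴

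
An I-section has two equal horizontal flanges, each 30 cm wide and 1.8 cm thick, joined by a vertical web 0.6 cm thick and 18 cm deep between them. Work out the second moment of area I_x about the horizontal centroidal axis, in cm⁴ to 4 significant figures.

Decompose the section into non-overlapping parts with the origin at the bottom-left of its bounding rectangle.
Bottom flange: 30 × 1.8, A = 54 cm², y = 0.9 cm, Ī = 14.58 cm⁴.
Web: 0.6 × 18, A = 10.8 cm², y = 10.8 cm, Ī = 291.6 cm⁴.
Top flange: 30 × 1.8, A = 54 cm², y = 20.7 cm, Ī = 14.58 cm⁴.
By symmetry the centroid is at mid-height, ȳ = 10.8 cm.
Transfer each piece to the horizontal centroidal axis using Ī + A·d² with d = y − 10.8:
  bottom flange: d = -9.9 cm → contributes +5307.12 cm⁴
  web: d = 0 cm → contributes +291.6 cm⁴
  top flange: d = 9.9 cm → contributes +5307.12 cm⁴
Total I = 10905.8 cm⁴.

I_x ≈ 1.091 × 10⁴ cm⁴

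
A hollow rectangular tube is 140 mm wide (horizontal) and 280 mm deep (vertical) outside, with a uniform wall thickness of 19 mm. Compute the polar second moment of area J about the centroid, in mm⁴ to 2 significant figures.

Break the section into simple shapes (no overlaps), measuring from the bottom-left corner of the bounding box.
Outer rectangle: 140 × 280, A = 39 200 mm², y = 140 mm, Ī = 256 106 667 mm⁴.
Inner void (subtracted): 102 × 242, A = 24 684 mm², y = 140 mm, Ī = 120 466 148 mm⁴.
By symmetry the centroid is at mid-height, ȳ = 140 mm.
All pieces are centred on the centroidal x-axis, so I = ΣĪ (holes subtracted) = 135 640 519 mm⁴.
Repeating about the centroidal y-axis gives I_y = 42 625 639 mm⁴.
Polar second moment: J = I_x + I_y = 178 266 157 mm⁴.

J ≈ 1.8 × 10⁸ mm⁴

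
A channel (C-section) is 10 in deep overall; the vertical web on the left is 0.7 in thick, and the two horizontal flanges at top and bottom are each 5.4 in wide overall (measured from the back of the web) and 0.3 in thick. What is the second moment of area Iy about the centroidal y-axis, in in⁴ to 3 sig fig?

Break the section into simple shapes (no overlaps), measuring from the bottom-left corner of the bounding box.
Web: 0.7 × 10, A = 7 in², x = 0.35 in, Ī = 0.28583 in⁴.
Top flange (beyond web): 4.7 × 0.3, A = 1.41 in², x = 3.05 in, Ī = 2.5956 in⁴.
Bottom flange (beyond web): 4.7 × 0.3, A = 1.41 in², x = 3.05 in, Ī = 2.5956 in⁴.
Centroid: x̄ = ΣA·x / ΣA = 1.1254 in.
Transfer each piece to the centroidal y-axis using Ī + A·d² with d = x − 1.1254:
  web: d = -0.77536 in → contributes +4.4941 in⁴
  top flange (beyond web): d = 1.9246 in → contributes +7.8186 in⁴
  bottom flange (beyond web): d = 1.9246 in → contributes +7.8186 in⁴
Total I = 20.131 in⁴.

Iy ≈ 20.1 in⁴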